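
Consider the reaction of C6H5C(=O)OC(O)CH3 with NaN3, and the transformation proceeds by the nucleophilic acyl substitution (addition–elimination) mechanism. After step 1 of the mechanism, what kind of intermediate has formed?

Step 1: N3⁻ adds to the carbonyl carbon; the C=O π electrons shift onto oxygen and a tetrahedral alkoxide intermediate forms.
After step 1 the species present is a tetrahedral intermediate.

tetrahedral intermediate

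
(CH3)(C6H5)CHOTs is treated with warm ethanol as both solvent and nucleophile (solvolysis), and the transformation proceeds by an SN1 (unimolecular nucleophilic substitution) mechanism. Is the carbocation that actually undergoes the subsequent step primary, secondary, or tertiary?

secondary

Step 1: Ionisation: the C–O σ-bond cleaves heterolytically; both bonding electrons depart with TsO⁻, leaving a secondary carbocation at the α-carbon.
No single 1,2-shift to an adjacent carbon would give a more-substituted cation, so no rearrangement occurs.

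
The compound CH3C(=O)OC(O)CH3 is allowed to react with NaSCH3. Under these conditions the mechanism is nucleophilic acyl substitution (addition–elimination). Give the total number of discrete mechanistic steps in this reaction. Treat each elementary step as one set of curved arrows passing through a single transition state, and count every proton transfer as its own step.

2

Step 1: Nucleophilic addition of CH3S⁻ to the acyl carbon breaks the π(C=O) bond and yields a tetrahedral, anionic intermediate.
Step 2: Collapse of the tetrahedral intermediate: the alkoxide oxygen pushes its lone pair back to re-form C=O while CH3CO2⁻ leaves.
Total: 2 elementary steps.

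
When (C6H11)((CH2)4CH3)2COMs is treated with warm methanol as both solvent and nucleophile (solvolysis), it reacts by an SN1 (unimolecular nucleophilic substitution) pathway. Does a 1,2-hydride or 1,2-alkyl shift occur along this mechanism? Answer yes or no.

The first-formed carbocation is tertiary.
No single 1,2-shift to an adjacent carbon would produce a more-substituted cation than the one already present, so no rearrangement occurs.

no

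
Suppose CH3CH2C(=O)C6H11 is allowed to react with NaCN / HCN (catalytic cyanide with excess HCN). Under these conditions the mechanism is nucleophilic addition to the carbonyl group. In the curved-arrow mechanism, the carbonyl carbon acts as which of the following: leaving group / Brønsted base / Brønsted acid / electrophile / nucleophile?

electrophile

Step 1: Nucleophilic addition: CN⁻ adds to the carbonyl carbon, pushing the π(C=O) electron pair onto oxygen and giving a tetrahedral alkoxide.
The carbonyl carbon accepts an electron pair into an empty or π* orbital — it is the electrophile.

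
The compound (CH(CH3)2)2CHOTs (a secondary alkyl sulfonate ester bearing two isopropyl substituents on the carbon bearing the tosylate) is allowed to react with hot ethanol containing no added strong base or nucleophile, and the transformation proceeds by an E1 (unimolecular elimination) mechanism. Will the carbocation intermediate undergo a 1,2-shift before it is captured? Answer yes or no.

yes

The first-formed carbocation is secondary.
The adjacent isopropyl carbon already bears 2 other carbon substituents and has a hydrogen to migrate; after a 1,2-hydride shift from that carbon the positive charge sits on a tertiary centre.
Tertiary is more stable than secondary, so the shift occurs.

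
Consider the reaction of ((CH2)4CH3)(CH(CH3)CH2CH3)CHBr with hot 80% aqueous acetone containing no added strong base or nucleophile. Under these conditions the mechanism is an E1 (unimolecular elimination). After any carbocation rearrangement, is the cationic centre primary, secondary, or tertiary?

tertiary

Step 1: The C–Br bond breaks with both electrons going to the bromide; Br⁻ leaves and a secondary carbocation remains.
Step 2: Carbocation rearrangement: a 1,2-hydride shift from the adjacent sec-butyl carbon converts the initially-formed secondary cation into the more stable tertiary cation.
The cation rearranges from secondary to tertiary via a 1,2-hydride shift from the adjacent sec-butyl carbon; the tertiary cation is what reacts next.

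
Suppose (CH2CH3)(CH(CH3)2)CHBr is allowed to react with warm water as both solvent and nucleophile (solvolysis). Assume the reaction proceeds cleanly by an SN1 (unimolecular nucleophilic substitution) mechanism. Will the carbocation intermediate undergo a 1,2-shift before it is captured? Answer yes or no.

The first-formed carbocation is secondary.
The adjacent isopropyl carbon already bears 2 other carbon substituents and has a hydrogen to migrate; after a 1,2-hydride shift from that carbon the positive charge sits on a tertiary centre.
Tertiary is more stable than secondary, so the shift occurs.

yes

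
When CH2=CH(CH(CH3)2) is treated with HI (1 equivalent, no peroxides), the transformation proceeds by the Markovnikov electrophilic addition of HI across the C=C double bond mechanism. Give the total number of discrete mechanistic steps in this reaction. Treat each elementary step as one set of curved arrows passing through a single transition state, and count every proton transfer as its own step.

Step 1: Protonation of the alkene by HI: the π bond acts as the nucleophile and picks up H⁺, giving the more stable (Markovnikov) secondary carbocation. The H–I bond breaks heterolytically, releasing I⁻.
Step 2: A hydride (H with its bonding pair) migrates from the adjacent isopropyl carbon to the cationic centre — a 1,2-hydride shift — upgrading the secondary cation to a tertiary one.
Step 3: The I⁻ anion donates a lone pair to the carbocation, forming the new C–I σ-bond and giving the neutral alkyl halide.
Total: 3 elementary steps.

3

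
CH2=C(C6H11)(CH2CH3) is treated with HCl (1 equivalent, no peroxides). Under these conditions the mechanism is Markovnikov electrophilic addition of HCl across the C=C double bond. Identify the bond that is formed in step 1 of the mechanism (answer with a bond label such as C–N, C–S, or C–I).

C–H

Step 1: Protonation of the alkene by HCl: the π bond acts as the nucleophile and picks up H⁺, giving the more stable (Markovnikov) tertiary carbocation. The H–Cl bond breaks heterolytically, releasing Cl⁻.
The bond formed in this step is the C–H bond.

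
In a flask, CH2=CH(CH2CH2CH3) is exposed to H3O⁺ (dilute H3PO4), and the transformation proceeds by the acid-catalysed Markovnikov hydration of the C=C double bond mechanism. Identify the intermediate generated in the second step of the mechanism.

Step 1: Electrophilic addition begins with the π(C=C) electrons forming a bond to the proton of H3O⁺. Following Markovnikov's rule, the resulting cation is secondary. H2O is released.
Step 2: A lone pair on the oxygen of H2O attacks the carbocation, forming a C–O bond and an oxonium ion (a protonated alcohol).
After step 2 the species present is an oxonium ion.

oxonium ion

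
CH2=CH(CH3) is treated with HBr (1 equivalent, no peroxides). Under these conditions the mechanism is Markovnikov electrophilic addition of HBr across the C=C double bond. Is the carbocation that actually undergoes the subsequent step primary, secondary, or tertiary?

secondary

Step 1: Protonation of the alkene by HBr: the π bond acts as the nucleophile and picks up H⁺, giving the more stable (Markovnikov) secondary carbocation. The H–Br bond breaks heterolytically, releasing Br⁻.
No single 1,2-shift to an adjacent carbon would give a more-substituted cation, so no rearrangement occurs.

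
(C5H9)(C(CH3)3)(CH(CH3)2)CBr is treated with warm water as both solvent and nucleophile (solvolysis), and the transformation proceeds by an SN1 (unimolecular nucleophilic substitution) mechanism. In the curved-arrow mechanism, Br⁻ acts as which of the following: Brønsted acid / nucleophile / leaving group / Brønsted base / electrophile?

leaving group

Step 1: The C–Br bond breaks with both electrons going to the bromide; Br⁻ leaves and a tertiary carbocation remains.
Br⁻ departs with both electrons of the breaking σ-bond — that is the definition of a leaving group.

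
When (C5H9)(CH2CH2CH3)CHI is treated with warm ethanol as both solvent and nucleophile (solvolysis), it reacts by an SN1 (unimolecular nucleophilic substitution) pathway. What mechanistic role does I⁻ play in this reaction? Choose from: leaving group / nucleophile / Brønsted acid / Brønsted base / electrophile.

leaving group

Step 1: Rate-determining heterolysis of the C–I bond gives I⁻ and a secondary carbocation.
I⁻ departs with both electrons of the breaking σ-bond — that is the definition of a leaving group.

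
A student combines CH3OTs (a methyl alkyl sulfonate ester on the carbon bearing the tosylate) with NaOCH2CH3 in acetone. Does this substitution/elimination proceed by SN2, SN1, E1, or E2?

Conditions: a methyl substrate with a strong nucleophile in the polar aprotic solvent acetone.
These conditions are the textbook signature of the SN2 pathway.
An unhindered substrate with a strong nucleophile in a polar aprotic solvent favours one-step backside displacement.

SN2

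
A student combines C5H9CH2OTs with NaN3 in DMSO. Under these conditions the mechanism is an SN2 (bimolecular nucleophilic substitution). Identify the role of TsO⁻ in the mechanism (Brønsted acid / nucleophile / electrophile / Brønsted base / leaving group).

leaving group

Step 1: The azide nucleophile donates a lone pair from N to the α-carbon in a backside attack; simultaneously the C–O σ-bond breaks and both of its electrons leave with TsO⁻. One concerted step with inversion of configuration.
TsO⁻ departs with both electrons of the breaking σ-bond — that is the definition of a leaving group.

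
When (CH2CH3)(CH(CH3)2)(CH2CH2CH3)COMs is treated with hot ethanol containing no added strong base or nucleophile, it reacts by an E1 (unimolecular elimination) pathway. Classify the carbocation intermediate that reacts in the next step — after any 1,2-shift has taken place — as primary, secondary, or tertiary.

Step 1: Unassisted departure of MsO⁻ (taking the C–O bonding pair) generates a tertiary carbocation.
No single 1,2-shift to an adjacent carbon would give a more-substituted cation, so no rearrangement occurs.

tertiary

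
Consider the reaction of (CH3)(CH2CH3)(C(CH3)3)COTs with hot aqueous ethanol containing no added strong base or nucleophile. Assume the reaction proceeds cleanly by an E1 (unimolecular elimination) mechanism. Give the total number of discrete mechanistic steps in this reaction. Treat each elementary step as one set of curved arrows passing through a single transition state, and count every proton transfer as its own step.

Step 1: Rate-determining heterolysis of the C–O bond gives TsO⁻ and a tertiary carbocation.
(No 1,2-shift: no single shift to an adjacent carbon would give a more stable cation.)
Step 2: A water (or ethanol) molecule (solvent) deprotonates a β-carbon; as the C–H bond breaks, those electrons form the new alkene π bond.
Total: 2 elementary steps.

2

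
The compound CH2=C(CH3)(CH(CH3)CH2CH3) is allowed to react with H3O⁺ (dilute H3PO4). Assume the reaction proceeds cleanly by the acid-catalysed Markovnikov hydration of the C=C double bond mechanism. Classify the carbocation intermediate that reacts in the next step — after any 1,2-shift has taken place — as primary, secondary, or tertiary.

Step 1: The π electrons of the C=C bond attack a proton of H3O⁺; Markovnikov addition places the new C–H on the less-substituted alkene carbon, so the positive charge ends up on the more-substituted carbon — a tertiary carbocation. H2O is released.
No single 1,2-shift to an adjacent carbon would give a more-substituted cation, so no rearrangement occurs.

tertiary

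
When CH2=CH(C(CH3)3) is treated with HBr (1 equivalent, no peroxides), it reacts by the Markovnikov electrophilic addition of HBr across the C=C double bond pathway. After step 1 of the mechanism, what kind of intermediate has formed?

Step 1: Protonation of the alkene by HBr: the π bond acts as the nucleophile and picks up H⁺, giving the more stable (Markovnikov) secondary carbocation. The H–Br bond breaks heterolytically, releasing Br⁻.
After step 1 the species present is a secondary carbocation.

secondary carbocation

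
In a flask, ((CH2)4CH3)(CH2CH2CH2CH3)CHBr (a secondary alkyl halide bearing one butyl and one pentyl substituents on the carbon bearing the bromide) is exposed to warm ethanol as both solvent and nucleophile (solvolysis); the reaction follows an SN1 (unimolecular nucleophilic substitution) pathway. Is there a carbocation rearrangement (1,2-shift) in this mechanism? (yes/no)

The first-formed carbocation is secondary.
No single 1,2-shift to an adjacent carbon would produce a more-substituted cation than the one already present, so no rearrangement occurs.

no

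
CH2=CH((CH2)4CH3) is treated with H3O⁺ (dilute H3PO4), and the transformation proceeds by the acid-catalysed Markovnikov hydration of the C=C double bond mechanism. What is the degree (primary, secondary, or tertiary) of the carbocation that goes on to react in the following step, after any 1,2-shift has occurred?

Step 1: Protonation of the alkene by H3O⁺: the π bond acts as the nucleophile and picks up H⁺, giving the more stable (Markovnikov) secondary carbocation. H2O is released.
No single 1,2-shift to an adjacent carbon would give a more-substituted cation, so no rearrangement occurs.

secondary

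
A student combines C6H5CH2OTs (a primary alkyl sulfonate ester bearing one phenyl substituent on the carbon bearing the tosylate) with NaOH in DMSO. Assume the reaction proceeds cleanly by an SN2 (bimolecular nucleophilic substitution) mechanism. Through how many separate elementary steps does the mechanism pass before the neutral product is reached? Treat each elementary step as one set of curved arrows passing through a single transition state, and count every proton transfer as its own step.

Step 1: The hydroxide nucleophile donates a lone pair from O to the α-carbon in a backside attack; simultaneously the C–O σ-bond breaks and both of its electrons leave with TsO⁻. One concerted step with inversion of configuration.
Total: 1 elementary step.

1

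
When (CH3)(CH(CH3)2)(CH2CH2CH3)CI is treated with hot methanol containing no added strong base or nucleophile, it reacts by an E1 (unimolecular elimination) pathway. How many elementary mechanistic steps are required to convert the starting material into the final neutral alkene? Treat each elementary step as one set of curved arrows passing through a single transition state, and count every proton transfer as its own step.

Step 1: Ionisation: the C–I σ-bond cleaves heterolytically; both bonding electrons depart with I⁻, leaving a tertiary carbocation at the α-carbon.
(No 1,2-shift: no single shift to an adjacent carbon would give a more stable cation.)
Step 2: A weak base (a methanol molecule from the solvent) removes a proton from a carbon adjacent to the cationic centre; the electrons of that C–H bond become the new π(C=C) bond, giving the alkene.
Total: 2 elementary steps.

2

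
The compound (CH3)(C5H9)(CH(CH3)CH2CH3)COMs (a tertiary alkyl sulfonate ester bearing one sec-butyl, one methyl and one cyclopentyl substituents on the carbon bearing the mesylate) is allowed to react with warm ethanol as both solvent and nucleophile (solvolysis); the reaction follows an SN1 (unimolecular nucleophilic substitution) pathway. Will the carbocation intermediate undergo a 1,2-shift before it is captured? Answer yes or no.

no

The first-formed carbocation is tertiary.
No single 1,2-shift to an adjacent carbon would produce a more-substituted cation than the one already present, so no rearrangement occurs.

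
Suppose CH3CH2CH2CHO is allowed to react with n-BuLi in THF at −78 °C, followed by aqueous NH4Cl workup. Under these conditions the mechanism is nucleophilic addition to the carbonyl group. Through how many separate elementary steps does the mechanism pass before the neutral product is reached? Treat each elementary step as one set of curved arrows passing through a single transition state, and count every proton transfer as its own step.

2

Step 1: the carbanion-like carbon of n-BuLi attacks the sp² carbonyl carbon; the C=O π bond breaks and the electrons end up as a lone pair on the alkoxide oxygen of the tetrahedral intermediate.
Step 2: The alkoxide picks up a proton during aqueous NH4Cl workup to yield an alcohol.
Total: 2 elementary steps.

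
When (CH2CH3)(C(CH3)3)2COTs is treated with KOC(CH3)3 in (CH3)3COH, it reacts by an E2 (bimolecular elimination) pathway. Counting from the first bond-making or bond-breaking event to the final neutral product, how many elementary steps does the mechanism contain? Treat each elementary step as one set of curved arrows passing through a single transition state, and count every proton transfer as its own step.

Step 1: Concerted anti-periplanar elimination: (CH3)3CO⁻ abstracts a β-H while TsO⁻ leaves, and the C–H electrons become the new C=C π bond — all in a single transition state.
Total: 1 elementary step.

1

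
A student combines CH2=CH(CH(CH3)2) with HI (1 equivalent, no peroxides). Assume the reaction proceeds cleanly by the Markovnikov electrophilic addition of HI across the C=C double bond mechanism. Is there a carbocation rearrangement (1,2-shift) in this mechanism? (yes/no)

yes

The first-formed carbocation is secondary.
The adjacent isopropyl carbon already bears 2 other carbon substituents and has a hydrogen to migrate; after a 1,2-hydride shift from that carbon the positive charge sits on a tertiary centre.
Tertiary is more stable than secondary, so the shift occurs.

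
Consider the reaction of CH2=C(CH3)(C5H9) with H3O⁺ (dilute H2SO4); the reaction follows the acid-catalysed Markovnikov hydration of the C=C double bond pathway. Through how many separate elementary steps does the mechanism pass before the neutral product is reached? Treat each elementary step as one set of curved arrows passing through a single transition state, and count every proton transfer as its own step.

3

Step 1: Protonation of the alkene by H3O⁺: the π bond acts as the nucleophile and picks up H⁺, giving the more stable (Markovnikov) tertiary carbocation. H2O is released.
(No 1,2-shift: no single shift to an adjacent carbon would give a more stable cation.)
Step 2: Water acts as the nucleophile: an oxygen lone pair bonds to the cationic carbon, giving an oxonium-ion intermediate.
Step 3: H2O removes a proton from the oxonium oxygen, regenerating H3O⁺ and giving the neutral alcohol.
Total: 3 elementary steps.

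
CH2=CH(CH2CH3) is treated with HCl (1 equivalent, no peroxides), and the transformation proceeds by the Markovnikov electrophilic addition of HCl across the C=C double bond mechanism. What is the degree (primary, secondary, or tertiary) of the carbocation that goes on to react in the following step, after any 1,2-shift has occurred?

Step 1: Protonation of the alkene by HCl: the π bond acts as the nucleophile and picks up H⁺, giving the more stable (Markovnikov) secondary carbocation. The H–Cl bond breaks heterolytically, releasing Cl⁻.
No single 1,2-shift to an adjacent carbon would give a more-substituted cation, so no rearrangement occurs.

secondary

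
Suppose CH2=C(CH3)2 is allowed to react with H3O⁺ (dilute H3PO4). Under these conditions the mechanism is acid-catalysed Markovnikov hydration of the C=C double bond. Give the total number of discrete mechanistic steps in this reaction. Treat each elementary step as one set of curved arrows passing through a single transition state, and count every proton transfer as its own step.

Step 1: The π electrons of the C=C bond attack a proton of H3O⁺; Markovnikov addition places the new C–H on the less-substituted alkene carbon, so the positive charge ends up on the more-substituted carbon — a tertiary carbocation. H2O is released.
(No 1,2-shift: no single shift to an adjacent carbon would give a more stable cation.)
Step 2: Water acts as the nucleophile: an oxygen lone pair bonds to the cationic carbon, giving an oxonium-ion intermediate.
Step 3: Proton transfer from the O–H of the oxonium ion to H2O completes the catalytic cycle and yields the alcohol.
Total: 3 elementary steps.

3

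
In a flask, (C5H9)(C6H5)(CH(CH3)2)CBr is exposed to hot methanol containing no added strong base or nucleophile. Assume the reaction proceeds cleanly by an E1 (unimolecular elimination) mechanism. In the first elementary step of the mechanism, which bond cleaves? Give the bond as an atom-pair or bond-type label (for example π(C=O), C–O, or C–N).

C–Br

Step 1: Rate-determining heterolysis of the C–Br bond gives Br⁻ and a tertiary carbocation.
The bond broken in this step is the C–Br bond.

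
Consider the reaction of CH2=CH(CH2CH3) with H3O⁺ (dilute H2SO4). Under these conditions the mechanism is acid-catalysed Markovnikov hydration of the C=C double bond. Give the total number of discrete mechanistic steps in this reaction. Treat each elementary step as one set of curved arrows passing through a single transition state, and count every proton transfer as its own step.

3

Step 1: The π electrons of the C=C bond attack a proton of H3O⁺; Markovnikov addition places the new C–H on the less-substituted alkene carbon, so the positive charge ends up on the more-substituted carbon — a secondary carbocation. H2O is released.
(No 1,2-shift: no single shift to an adjacent carbon would give a more stable cation.)
Step 2: A lone pair on the oxygen of H2O attacks the carbocation, forming a C–O bond and an oxonium ion (a protonated alcohol).
Step 3: H2O removes a proton from the oxonium oxygen, regenerating H3O⁺ and giving the neutral alcohol.
Total: 3 elementary steps.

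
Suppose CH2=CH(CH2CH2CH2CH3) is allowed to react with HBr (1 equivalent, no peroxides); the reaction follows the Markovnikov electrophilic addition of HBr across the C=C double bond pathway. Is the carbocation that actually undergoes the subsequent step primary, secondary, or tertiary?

secondary

Step 1: Electrophilic addition begins with the π(C=C) electrons forming a bond to the proton of HBr. Following Markovnikov's rule, the resulting cation is secondary. The H–Br bond breaks heterolytically, releasing Br⁻.
No single 1,2-shift to an adjacent carbon would give a more-substituted cation, so no rearrangement occurs.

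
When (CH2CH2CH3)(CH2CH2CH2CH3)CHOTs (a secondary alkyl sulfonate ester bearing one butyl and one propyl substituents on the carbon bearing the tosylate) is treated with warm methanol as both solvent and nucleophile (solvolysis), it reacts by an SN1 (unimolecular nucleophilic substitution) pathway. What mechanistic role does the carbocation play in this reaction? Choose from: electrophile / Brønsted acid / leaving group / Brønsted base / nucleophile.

electrophile

Step 2: Nucleophilic capture: the oxygen of CH3OH bonds to the cationic carbon, producing an oxonium-ion intermediate.
The carbocation accepts an electron pair into an empty or π* orbital — it is the electrophile.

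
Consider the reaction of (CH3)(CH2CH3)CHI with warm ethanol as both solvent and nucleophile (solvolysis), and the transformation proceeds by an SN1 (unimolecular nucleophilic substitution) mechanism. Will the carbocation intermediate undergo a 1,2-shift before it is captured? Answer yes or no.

The first-formed carbocation is secondary.
No single 1,2-shift to an adjacent carbon would produce a more-substituted cation than the one already present, so no rearrangement occurs.

no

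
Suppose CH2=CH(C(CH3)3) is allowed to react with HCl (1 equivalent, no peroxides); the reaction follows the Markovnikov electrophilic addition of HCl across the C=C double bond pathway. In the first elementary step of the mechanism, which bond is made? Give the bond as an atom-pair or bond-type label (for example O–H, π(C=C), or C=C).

Step 1: Electrophilic addition begins with the π(C=C) electrons forming a bond to the proton of HCl. Following Markovnikov's rule, the resulting cation is secondary. The H–Cl bond breaks heterolytically, releasing Cl⁻.
The bond formed in this step is the C–H bond.

C–H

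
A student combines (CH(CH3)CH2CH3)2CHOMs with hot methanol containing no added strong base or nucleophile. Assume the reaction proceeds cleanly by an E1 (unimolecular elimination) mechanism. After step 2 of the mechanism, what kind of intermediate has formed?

Step 1: Unassisted departure of MsO⁻ (taking the C–O bonding pair) generates a secondary carbocation.
Step 2: Carbocation rearrangement: a 1,2-hydride shift from the adjacent sec-butyl carbon converts the initially-formed secondary cation into the more stable tertiary cation.
After step 2 the species present is a tertiary carbocation.

tertiary carbocation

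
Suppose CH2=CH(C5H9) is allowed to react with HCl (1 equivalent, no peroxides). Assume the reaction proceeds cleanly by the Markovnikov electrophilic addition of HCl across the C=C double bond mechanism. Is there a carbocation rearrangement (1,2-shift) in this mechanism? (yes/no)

The first-formed carbocation is secondary.
The adjacent cyclopentyl carbon already bears 2 other carbon substituents and has a hydrogen to migrate; after a 1,2-hydride shift from that carbon the positive charge sits on a tertiary centre.
Tertiary is more stable than secondary, so the shift occurs.

yes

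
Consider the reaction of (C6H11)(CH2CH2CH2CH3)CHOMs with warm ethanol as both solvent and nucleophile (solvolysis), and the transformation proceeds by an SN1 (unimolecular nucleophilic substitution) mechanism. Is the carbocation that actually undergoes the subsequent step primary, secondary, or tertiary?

tertiary

Step 1: The C–O bond breaks with both electrons going to the mesylate; MsO⁻ leaves and a secondary carbocation remains.
Step 2: Carbocation rearrangement: a 1,2-hydride shift from the adjacent cyclohexyl carbon converts the initially-formed secondary cation into the more stable tertiary cation.
The cation rearranges from secondary to tertiary via a 1,2-hydride shift from the adjacent cyclohexyl carbon; the tertiary cation is what reacts next.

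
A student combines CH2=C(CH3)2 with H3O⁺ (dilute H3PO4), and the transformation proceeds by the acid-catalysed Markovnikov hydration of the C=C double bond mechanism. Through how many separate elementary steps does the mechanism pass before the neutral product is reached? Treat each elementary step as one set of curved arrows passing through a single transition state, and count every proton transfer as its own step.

3

Step 1: Electrophilic addition begins with the π(C=C) electrons forming a bond to the proton of H3O⁺. Following Markovnikov's rule, the resulting cation is tertiary. H2O is released.
(No 1,2-shift: no single shift to an adjacent carbon would give a more stable cation.)
Step 2: A lone pair on the oxygen of H2O attacks the carbocation, forming a C–O bond and an oxonium ion (a protonated alcohol).
Step 3: H2O removes a proton from the oxonium oxygen, regenerating H3O⁺ and giving the neutral alcohol.
Total: 3 elementary steps.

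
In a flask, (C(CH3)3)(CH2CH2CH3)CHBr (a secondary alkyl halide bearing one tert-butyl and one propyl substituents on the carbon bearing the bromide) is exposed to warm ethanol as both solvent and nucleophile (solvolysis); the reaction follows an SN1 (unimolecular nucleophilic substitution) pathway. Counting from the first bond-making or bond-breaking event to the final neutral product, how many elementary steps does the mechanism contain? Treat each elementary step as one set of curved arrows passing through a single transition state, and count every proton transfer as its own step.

Step 1: Unassisted departure of Br⁻ (taking the C–Br bonding pair) generates a secondary carbocation.
Step 2: A methyl group with its bonding pair migrates from the adjacent tert-butyl carbon to the cationic centre — a 1,2-methyl shift — upgrading the secondary cation to a tertiary one.
Step 3: CH3CH2OH donates an oxygen lone pair into the empty p orbital of the cation, giving a protonated ether (an oxonium ion).
Step 4: Proton transfer from the O–H of the oxonium ion to a solvent molecule delivers the neutral ether.
Total: 4 elementary steps.

4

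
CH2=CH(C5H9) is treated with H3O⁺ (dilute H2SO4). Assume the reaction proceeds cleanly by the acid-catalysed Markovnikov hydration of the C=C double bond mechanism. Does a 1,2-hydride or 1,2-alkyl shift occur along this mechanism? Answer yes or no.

yes

The first-formed carbocation is secondary.
The adjacent cyclopentyl carbon already bears 2 other carbon substituents and has a hydrogen to migrate; after a 1,2-hydride shift from that carbon the positive charge sits on a tertiary centre.
Tertiary is more stable than secondary, so the shift occurs.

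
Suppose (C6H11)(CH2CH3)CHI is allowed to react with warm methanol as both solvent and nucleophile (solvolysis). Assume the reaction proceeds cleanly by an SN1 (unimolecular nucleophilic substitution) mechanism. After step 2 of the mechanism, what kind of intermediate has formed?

tertiary carbocation

Step 1: Unassisted departure of I⁻ (taking the C–I bonding pair) generates a secondary carbocation.
Step 2: Carbocation rearrangement: a 1,2-hydride shift from the adjacent cyclohexyl carbon converts the initially-formed secondary cation into the more stable tertiary cation.
After step 2 the species present is a tertiary carbocation.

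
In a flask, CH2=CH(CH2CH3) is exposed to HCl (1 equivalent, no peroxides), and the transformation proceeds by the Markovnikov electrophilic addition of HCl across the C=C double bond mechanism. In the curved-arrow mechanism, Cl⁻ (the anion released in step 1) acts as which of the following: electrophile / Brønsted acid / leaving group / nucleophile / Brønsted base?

nucleophile

Step 2: The Cl⁻ anion donates a lone pair to the carbocation, forming the new C–Cl σ-bond and giving the neutral alkyl halide.
Cl⁻ (the anion released in step 1) donates an electron pair to form a new σ-bond to carbon — it is the nucleophile.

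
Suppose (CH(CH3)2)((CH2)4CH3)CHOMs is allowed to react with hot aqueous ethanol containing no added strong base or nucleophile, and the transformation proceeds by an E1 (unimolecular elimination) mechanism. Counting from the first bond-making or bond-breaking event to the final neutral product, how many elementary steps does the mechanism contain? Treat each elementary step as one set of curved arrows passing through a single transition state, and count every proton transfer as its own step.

3

Step 1: The C–O bond breaks with both electrons going to the mesylate; MsO⁻ leaves and a secondary carbocation remains.
Step 2: A hydride (H with its bonding pair) migrates from the adjacent isopropyl carbon to the cationic centre — a 1,2-hydride shift — upgrading the secondary cation to a tertiary one.
Step 3: A weak base (a water (or ethanol) molecule from the solvent) removes a proton from a carbon adjacent to the cationic centre; the electrons of that C–H bond become the new π(C=C) bond, giving the alkene.
Total: 3 elementary steps.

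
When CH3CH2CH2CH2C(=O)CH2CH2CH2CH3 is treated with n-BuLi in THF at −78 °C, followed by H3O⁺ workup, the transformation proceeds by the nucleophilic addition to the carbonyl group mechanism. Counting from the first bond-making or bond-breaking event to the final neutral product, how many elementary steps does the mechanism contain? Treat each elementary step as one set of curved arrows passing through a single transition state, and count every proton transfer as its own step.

Step 1: A lone pair / filled orbital on the carbanion-like carbon of n-BuLi attacks the electrophilic carbonyl carbon; the π(C=O) electrons shift onto oxygen, producing a tetrahedral alkoxide intermediate.
Step 2: Protonation of the alkoxide by H3O⁺ workup furnishes an alcohol.
Total: 2 elementary steps.

2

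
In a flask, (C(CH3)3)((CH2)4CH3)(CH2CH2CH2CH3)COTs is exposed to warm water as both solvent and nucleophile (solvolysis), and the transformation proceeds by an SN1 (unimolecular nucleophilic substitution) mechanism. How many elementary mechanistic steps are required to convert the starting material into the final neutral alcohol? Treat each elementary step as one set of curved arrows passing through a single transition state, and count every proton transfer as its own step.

Step 1: Ionisation: the C–O σ-bond cleaves heterolytically; both bonding electrons depart with TsO⁻, leaving a tertiary carbocation at the α-carbon.
(No 1,2-shift: no single shift to an adjacent carbon would give a more stable cation.)
Step 2: A lone pair on the oxygen of H2O attacks the carbocation, forming a new C–O σ-bond and an oxonium ion.
Step 3: Proton transfer from the O–H of the oxonium ion to a solvent molecule delivers the neutral alcohol.
Total: 3 elementary steps.

3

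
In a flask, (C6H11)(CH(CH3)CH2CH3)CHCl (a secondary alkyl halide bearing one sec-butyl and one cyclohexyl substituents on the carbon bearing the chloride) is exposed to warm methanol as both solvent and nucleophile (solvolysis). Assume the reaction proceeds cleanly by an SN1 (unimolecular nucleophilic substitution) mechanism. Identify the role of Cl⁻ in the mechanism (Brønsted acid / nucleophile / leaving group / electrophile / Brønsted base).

Step 1: Rate-determining heterolysis of the C–Cl bond gives Cl⁻ and a secondary carbocation.
Cl⁻ departs with both electrons of the breaking σ-bond — that is the definition of a leaving group.

leaving group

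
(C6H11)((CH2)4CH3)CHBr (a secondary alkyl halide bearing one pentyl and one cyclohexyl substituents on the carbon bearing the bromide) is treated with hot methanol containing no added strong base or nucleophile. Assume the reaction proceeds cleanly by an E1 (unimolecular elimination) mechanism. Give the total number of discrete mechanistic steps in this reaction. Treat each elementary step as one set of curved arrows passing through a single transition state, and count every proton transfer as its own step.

Step 1: Unassisted departure of Br⁻ (taking the C–Br bonding pair) generates a secondary carbocation.
Step 2: Carbocation rearrangement: a 1,2-hydride shift from the adjacent cyclohexyl carbon converts the initially-formed secondary cation into the more stable tertiary cation.
Step 3: A weak base (a methanol molecule from the solvent) removes a proton from a carbon adjacent to the cationic centre; the electrons of that C–H bond become the new π(C=C) bond, giving the alkene.
Total: 3 elementary steps.

3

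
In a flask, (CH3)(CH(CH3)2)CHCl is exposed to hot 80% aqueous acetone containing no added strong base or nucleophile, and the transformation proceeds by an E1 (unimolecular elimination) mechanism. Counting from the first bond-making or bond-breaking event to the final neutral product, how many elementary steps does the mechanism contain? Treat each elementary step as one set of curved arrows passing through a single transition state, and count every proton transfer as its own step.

Step 1: The C–Cl bond breaks with both electrons going to the chloride; Cl⁻ leaves and a secondary carbocation remains.
Step 2: A hydride (H with its bonding pair) migrates from the adjacent isopropyl carbon to the cationic centre — a 1,2-hydride shift — upgrading the secondary cation to a tertiary one.
Step 3: A water molecule (solvent) deprotonates a β-carbon; as the C–H bond breaks, those electrons form the new alkene π bond.
Total: 3 elementary steps.

3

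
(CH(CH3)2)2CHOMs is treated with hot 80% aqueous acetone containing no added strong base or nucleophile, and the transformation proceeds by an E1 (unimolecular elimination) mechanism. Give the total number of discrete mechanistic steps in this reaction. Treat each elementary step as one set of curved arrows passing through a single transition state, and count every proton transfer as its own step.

Step 1: Unassisted departure of MsO⁻ (taking the C–O bonding pair) generates a secondary carbocation.
Step 2: A hydride (H with its bonding pair) migrates from the adjacent isopropyl carbon to the cationic centre — a 1,2-hydride shift — upgrading the secondary cation to a tertiary one.
Step 3: A water molecule (solvent) deprotonates a β-carbon; as the C–H bond breaks, those electrons form the new alkene π bond.
Total: 3 elementary steps.

3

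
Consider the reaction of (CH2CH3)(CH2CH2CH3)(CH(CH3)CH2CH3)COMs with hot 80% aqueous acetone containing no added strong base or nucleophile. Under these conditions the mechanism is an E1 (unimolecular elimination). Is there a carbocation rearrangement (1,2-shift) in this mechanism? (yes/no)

no

The first-formed carbocation is tertiary.
No single 1,2-shift to an adjacent carbon would produce a more-substituted cation than the one already present, so no rearrangement occurs.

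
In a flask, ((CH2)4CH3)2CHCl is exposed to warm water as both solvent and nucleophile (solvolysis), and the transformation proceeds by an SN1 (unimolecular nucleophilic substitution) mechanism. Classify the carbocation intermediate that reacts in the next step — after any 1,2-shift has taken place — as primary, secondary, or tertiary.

secondary

Step 1: Unassisted departure of Cl⁻ (taking the C–Cl bonding pair) generates a secondary carbocation.
No single 1,2-shift to an adjacent carbon would give a more-substituted cation, so no rearrangement occurs.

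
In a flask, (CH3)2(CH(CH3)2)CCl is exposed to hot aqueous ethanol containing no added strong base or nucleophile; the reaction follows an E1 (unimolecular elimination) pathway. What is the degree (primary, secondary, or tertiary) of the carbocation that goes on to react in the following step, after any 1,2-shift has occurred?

Step 1: Rate-determining heterolysis of the C–Cl bond gives Cl⁻ and a tertiary carbocation.
No single 1,2-shift to an adjacent carbon would give a more-substituted cation, so no rearrangement occurs.

tertiary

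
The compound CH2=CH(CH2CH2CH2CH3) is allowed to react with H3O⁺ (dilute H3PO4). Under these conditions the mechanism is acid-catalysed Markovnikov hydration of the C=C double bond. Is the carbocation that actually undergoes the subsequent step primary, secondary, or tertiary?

secondary

Step 1: The π electrons of the C=C bond attack a proton of H3O⁺; Markovnikov addition places the new C–H on the less-substituted alkene carbon, so the positive charge ends up on the more-substituted carbon — a secondary carbocation. H2O is released.
No single 1,2-shift to an adjacent carbon would give a more-substituted cation, so no rearrangement occurs.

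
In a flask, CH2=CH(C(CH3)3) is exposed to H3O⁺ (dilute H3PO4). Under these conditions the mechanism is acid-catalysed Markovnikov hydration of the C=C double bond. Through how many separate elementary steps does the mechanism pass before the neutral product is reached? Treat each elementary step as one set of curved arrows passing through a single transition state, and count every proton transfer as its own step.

Step 1: Electrophilic addition begins with the π(C=C) electrons forming a bond to the proton of H3O⁺. Following Markovnikov's rule, the resulting cation is secondary. H2O is released.
Step 2: Carbocation rearrangement: a 1,2-methyl shift from the adjacent tert-butyl carbon converts the initially-formed secondary cation into the more stable tertiary cation.
Step 3: Nucleophilic capture of the cation by H2O produces the protonated alcohol (an oxonium ion).
Step 4: H2O removes a proton from the oxonium oxygen, regenerating H3O⁺ and giving the neutral alcohol.
Total: 4 elementary steps.

4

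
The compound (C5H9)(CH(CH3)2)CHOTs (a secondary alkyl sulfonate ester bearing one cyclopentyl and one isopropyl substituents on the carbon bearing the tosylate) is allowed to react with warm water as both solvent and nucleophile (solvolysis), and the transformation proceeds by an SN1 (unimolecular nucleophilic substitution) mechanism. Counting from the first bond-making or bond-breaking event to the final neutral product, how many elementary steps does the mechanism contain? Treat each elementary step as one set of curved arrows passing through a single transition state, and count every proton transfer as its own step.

Step 1: Unassisted departure of TsO⁻ (taking the C–O bonding pair) generates a secondary carbocation.
Step 2: A hydride (H with its bonding pair) migrates from the adjacent cyclopentyl carbon to the cationic centre — a 1,2-hydride shift — upgrading the secondary cation to a tertiary one.
Step 3: H2O donates an oxygen lone pair into the empty p orbital of the cation, giving a protonated alcohol (an oxonium ion).
Step 4: Proton transfer from the O–H of the oxonium ion to a solvent molecule delivers the neutral alcohol.
Total: 4 elementary steps.

4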